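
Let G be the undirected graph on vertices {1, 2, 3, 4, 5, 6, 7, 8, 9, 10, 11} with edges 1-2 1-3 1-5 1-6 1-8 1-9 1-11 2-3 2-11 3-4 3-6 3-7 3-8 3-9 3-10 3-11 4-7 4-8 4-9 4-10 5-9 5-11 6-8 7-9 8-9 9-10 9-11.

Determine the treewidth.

A width-3 tree decomposition is:
Bags: B1 = {1, 3, 8, 9}  B2 = {3, 4, 8, 9}  B3 = {3, 4, 9, 10}  B4 = {1, 3, 9, 11}  B5 = {3, 4, 7, 9}  B6 = {1, 3, 6, 8}  B7 = {1, 2, 3, 11}  B8 = {1, 5, 9, 11}
Tree: B1–B2, B2–B3, B1–B4, B2–B5, B1–B6, B4–B7, B4–B8
Each bag holds 4 vertices, so the decomposition has width 3, which upper-bounds the treewidth. Conversely, {1, 3, 8, 9} is a clique of size 4, and the vertices of any clique must share a bag in every tree decomposition; so some bag has ≥ 4 vertices and tw(G) ≥ 3. Hence tw(G) = 3 exactly.

3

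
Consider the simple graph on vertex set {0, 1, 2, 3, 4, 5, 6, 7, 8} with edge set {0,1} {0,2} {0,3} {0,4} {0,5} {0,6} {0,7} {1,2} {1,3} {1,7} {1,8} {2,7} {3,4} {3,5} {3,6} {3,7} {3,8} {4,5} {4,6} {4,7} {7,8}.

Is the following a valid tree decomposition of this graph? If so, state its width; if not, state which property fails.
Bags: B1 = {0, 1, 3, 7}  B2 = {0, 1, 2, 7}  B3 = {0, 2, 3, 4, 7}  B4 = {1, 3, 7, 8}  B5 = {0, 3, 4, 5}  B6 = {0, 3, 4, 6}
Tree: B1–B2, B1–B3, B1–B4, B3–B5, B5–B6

A tree decomposition must satisfy three properties: every vertex lies in some bag; for every edge, both endpoints lie together in some bag; and for every vertex, the bags containing it form a connected subtree. Here bags containing vertex 2 are not connected in the tree, so the decomposition is invalid.

No — bags containing vertex 2 are not connected in the tree.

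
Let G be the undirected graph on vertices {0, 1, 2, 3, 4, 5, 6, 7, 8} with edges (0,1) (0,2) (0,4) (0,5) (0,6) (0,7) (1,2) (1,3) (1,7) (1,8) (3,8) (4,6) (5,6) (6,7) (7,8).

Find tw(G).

A width-2 tree decomposition is:
Bags: B1 = {0, 6, 7}  B2 = {0, 1, 7}  B3 = {1, 7, 8}  B4 = {0, 4, 6}  B5 = {0, 5, 6}  B6 = {0, 1, 2}  B7 = {1, 3, 8}
Tree: B1–B2, B2–B3, B1–B4, B1–B5, B2–B6, B3–B7
Every bag has size at most 3, so the width is 3 − 1 = 2 and tw(G) ≤ 2. For the lower bound, the 3 vertices {0, 1, 2} are pairwise adjacent, and any tree decomposition puts a clique entirely inside one bag — forcing width ≥ 2. Hence tw(G) = 2 exactly.

2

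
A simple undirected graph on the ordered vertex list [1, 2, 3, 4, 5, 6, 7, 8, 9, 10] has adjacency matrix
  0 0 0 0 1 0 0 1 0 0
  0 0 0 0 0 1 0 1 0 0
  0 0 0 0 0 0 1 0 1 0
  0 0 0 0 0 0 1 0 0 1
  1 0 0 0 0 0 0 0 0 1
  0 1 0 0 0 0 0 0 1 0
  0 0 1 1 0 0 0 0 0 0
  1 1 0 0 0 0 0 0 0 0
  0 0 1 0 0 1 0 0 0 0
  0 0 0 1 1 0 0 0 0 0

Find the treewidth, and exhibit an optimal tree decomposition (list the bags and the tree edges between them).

The largest bag has 3 vertices, giving width 2; this decomposition certifies tw(G) ≤ 2. For the lower bound, G contains the cycle 6–9–3–7–4–10–5–1–8–2–6, so G is not a forest; only forests have treewidth ≤ 1, hence tw(G) ≥ 2. Combining the bounds, tw(G) = 2.

Treewidth 2.
Bags: B1 = {3, 6, 9}  B2 = {3, 6, 7}  B3 = {4, 6, 7}  B4 = {4, 6, 10}  B5 = {5, 6, 10}  B6 = {1, 5, 6}  B7 = {1, 6, 8}  B8 = {2, 6, 8}
Tree: B1–B2, B2–B3, B3–B4, B4–B5, B5–B6, B6–B7, B7–B8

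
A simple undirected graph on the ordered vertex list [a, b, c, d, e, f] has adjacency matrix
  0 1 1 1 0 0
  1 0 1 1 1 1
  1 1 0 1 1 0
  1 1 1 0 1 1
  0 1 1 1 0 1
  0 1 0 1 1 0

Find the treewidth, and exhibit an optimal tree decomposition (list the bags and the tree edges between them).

Treewidth 3.
One optimal decomposition is:
Bags: B1 = {a, b, c, d}  B2 = {b, c, d, e}  B3 = {b, d, e, f}
Tree: B1–B2, B2–B3

Each bag holds 4 vertices, so the decomposition has width 3, which upper-bounds the treewidth. For the lower bound, the 4 vertices {b, c, d, e} are pairwise adjacent, and any tree decomposition puts a clique entirely inside one bag — forcing width ≥ 3. Therefore the treewidth is 3.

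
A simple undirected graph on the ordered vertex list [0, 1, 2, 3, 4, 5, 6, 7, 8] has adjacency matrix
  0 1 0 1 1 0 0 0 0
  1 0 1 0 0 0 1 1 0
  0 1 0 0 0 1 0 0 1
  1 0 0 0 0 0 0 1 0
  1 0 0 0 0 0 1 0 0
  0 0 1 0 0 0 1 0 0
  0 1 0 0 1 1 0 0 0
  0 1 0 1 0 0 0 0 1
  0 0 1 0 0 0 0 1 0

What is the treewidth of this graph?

3

A width-3 tree decomposition is:
Bags: B1 = {2, 5, 7, 8}  B2 = {1, 2, 5, 7}  B3 = {1, 5, 6, 7}  B4 = {1, 3, 6, 7}  B5 = {0, 1, 3, 6}  B6 = {0, 3, 4, 6}
Tree: B1–B2, B2–B3, B3–B4, B4–B5, B5–B6
Every bag has size at most 4, so the width is 4 − 1 = 3 and tw(G) ≤ 3. For the lower bound: the 4 vertex sets {2,5,8}, {7}, {1}, {0,3,4,6} are disjoint, each induces a connected subgraph, and every pair is joined by at least one edge of G. Contracting each set to a single vertex therefore yields K_{4} as a minor, and since treewidth is minor-monotone, tw(G) ≥ tw(K_{4}) = 3. Therefore the treewidth is 3.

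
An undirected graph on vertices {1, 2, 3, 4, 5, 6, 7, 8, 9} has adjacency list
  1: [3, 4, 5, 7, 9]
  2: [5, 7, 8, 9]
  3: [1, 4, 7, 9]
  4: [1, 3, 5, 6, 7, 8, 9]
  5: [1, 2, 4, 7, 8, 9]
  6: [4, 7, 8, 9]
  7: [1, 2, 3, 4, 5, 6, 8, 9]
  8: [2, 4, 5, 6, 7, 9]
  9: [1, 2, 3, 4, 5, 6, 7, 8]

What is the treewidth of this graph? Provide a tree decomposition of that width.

Treewidth 4.
One optimal decomposition is:
Bags: B1 = {1, 4, 5, 7, 9}  B2 = {4, 5, 7, 8, 9}  B3 = {2, 5, 7, 8, 9}  B4 = {1, 3, 4, 7, 9}  B5 = {4, 6, 7, 8, 9}
Tree: B1–B2, B2–B3, B1–B4, B2–B5

Each bag holds 5 vertices, so the decomposition has width 4, which upper-bounds the treewidth. On the other hand G contains the 5-clique {2, 5, 7, 8, 9}. A clique must lie in a single bag of any decomposition, so no decomposition can have width below 4. Therefore the treewidth is 4.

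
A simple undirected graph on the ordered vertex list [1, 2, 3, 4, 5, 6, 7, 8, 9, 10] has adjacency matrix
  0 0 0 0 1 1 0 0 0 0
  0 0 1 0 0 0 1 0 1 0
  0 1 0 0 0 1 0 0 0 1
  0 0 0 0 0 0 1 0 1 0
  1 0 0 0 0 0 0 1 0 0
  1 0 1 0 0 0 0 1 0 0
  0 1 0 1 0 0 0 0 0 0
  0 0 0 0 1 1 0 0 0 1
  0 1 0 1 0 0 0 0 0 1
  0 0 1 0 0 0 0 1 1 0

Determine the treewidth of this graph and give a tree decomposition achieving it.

Each bag holds 3 vertices, so the decomposition has width 2, which upper-bounds the treewidth. For the lower bound, G contains the cycle 5–1–6–8–5, so G is not a forest; only forests have treewidth ≤ 1, hence tw(G) ≥ 2. Therefore the treewidth is 2.

Treewidth 2.
One such decomposition:
Bags: B1 = {1, 5, 8}  B2 = {1, 6, 8}  B3 = {6, 8, 10}  B4 = {3, 6, 10}  B5 = {3, 9, 10}  B6 = {2, 3, 9}  B7 = {2, 4, 9}  B8 = {2, 4, 7}
Tree: B1–B2, B2–B3, B3–B4, B4–B5, B5–B6, B6–B7, B7–B8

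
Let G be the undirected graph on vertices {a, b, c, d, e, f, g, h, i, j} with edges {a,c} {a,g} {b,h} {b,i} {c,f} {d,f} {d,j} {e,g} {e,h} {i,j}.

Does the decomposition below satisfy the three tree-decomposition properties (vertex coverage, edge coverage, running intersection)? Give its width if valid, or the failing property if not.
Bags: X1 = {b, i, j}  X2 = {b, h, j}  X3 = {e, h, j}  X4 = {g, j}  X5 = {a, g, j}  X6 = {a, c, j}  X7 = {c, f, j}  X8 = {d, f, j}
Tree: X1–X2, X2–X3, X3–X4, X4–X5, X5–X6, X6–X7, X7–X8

A tree decomposition must satisfy three properties: every vertex lies in some bag; for every edge, both endpoints lie together in some bag; and for every vertex, the bags containing it form a connected subtree. Here edge (e,g) lies in no bag, so the decomposition is invalid.

No — edge (e,g) lies in no bag.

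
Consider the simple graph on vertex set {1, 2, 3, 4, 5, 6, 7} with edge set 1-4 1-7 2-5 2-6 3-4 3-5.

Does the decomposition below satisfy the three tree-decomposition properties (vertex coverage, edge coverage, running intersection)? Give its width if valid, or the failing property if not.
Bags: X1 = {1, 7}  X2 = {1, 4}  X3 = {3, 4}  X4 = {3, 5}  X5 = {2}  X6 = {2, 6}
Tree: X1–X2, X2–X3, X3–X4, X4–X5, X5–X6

A tree decomposition must satisfy three properties: every vertex lies in some bag; for every edge, both endpoints lie together in some bag; and for every vertex, the bags containing it form a connected subtree. Here edge (5,2) lies in no bag, so the decomposition is invalid.

No — edge (5,2) lies in no bag.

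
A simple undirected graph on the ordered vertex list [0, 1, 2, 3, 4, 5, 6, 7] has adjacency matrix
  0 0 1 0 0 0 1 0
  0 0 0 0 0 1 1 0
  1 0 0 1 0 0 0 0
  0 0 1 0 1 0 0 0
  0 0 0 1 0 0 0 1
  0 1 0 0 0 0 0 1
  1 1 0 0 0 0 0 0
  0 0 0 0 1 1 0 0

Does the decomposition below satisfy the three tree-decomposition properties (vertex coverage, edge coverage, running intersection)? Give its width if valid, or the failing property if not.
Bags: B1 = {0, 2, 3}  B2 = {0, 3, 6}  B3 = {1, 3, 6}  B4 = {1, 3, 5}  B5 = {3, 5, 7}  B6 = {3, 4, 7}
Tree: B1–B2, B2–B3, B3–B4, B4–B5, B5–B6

Yes; width 2.

Every vertex of G appears in some bag (union = {0, 1, 2, 3, 4, 5, 6, 7}); every edge is covered by a bag; and for each vertex v the set of bags containing v is connected in the bag tree. The decomposition is therefore valid. The largest bag has 3 vertices, so the width is 2.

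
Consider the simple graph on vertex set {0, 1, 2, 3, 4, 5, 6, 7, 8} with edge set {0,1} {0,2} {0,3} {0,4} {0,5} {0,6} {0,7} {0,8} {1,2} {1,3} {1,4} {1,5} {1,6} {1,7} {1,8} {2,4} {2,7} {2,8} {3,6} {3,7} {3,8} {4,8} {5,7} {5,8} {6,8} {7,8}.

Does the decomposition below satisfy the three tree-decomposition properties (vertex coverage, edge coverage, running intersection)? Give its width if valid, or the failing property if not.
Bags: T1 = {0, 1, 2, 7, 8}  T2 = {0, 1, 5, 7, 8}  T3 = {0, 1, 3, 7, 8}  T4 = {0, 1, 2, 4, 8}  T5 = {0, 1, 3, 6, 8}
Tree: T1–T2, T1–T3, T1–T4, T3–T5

Vertex coverage: the bags together contain {0, 1, 2, 3, 4, 5, 6, 7, 8}, the full vertex set. Edge coverage: each edge of G has both endpoints in at least one bag. Running intersection: for every vertex, the bags containing it form a connected subtree. All three properties hold, so this is a valid tree decomposition of width max|bag| − 1 = 4, and hence tw(G) ≤ 4.

Yes; width 4.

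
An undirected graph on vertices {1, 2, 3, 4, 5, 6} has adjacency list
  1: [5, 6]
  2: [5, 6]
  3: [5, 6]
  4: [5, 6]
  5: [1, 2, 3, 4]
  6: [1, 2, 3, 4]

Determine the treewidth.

A width-2 tree decomposition is:
Bags: B1 = {2, 5, 6}  B2 = {4, 5, 6}  B3 = {3, 5, 6}  B4 = {1, 5, 6}
Tree: B1–B2, B2–B3, B3–B4
The largest bag has 3 vertices, giving width 2; this decomposition certifies tw(G) ≤ 2. The edges 2–5–4–6–2 form a cycle, so G is not a tree and its treewidth is at least 2. Combining the bounds, tw(G) = 2.

2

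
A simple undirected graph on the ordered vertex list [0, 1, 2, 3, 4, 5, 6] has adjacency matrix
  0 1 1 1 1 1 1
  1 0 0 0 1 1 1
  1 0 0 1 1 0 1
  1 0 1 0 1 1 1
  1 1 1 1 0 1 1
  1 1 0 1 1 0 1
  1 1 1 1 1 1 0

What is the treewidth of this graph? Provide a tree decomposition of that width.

Treewidth 4.
Bags: B1 = {0, 1, 4, 5, 6}  B2 = {0, 3, 4, 5, 6}  B3 = {0, 2, 3, 4, 6}
Tree: B1–B2, B2–B3

The largest bag has 5 vertices, giving width 4; this decomposition certifies tw(G) ≤ 4. Conversely, {0, 1, 4, 5, 6} is a clique of size 5, and the vertices of any clique must share a bag in every tree decomposition; so some bag has ≥ 5 vertices and tw(G) ≥ 4. Hence tw(G) = 4 exactly.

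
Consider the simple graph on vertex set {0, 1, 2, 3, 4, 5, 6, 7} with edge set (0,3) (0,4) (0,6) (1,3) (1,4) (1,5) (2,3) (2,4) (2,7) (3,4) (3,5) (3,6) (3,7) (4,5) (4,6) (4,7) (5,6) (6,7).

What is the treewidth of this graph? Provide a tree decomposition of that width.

Treewidth 3.
Bags: B1 = {3, 4, 5, 6}  B2 = {1, 3, 4, 5}  B3 = {0, 3, 4, 6}  B4 = {3, 4, 6, 7}  B5 = {2, 3, 4, 7}
Tree: B1–B2, B1–B3, B1–B4, B4–B5

Each bag holds 4 vertices, so the decomposition has width 3, which upper-bounds the treewidth. Conversely, {1, 3, 4, 5} is a clique of size 4, and the vertices of any clique must share a bag in every tree decomposition; so some bag has ≥ 4 vertices and tw(G) ≥ 3. Hence tw(G) = 3 exactly.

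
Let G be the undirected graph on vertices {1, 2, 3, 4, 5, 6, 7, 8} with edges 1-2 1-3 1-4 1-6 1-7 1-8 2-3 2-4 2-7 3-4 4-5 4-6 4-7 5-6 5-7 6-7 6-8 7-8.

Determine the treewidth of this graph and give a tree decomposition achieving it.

Treewidth 3.
One optimal decomposition is:
Bags: B1 = {1, 4, 6, 7}  B2 = {1, 2, 4, 7}  B3 = {1, 2, 3, 4}  B4 = {4, 5, 6, 7}  B5 = {1, 6, 7, 8}
Tree: B1–B2, B2–B3, B1–B4, B1–B5

Every bag has size at most 4, so the width is 4 − 1 = 3 and tw(G) ≤ 3. On the other hand G contains the 4-clique {1, 6, 7, 8}. A clique must lie in a single bag of any decomposition, so no decomposition can have width below 3. Therefore the treewidth is 3.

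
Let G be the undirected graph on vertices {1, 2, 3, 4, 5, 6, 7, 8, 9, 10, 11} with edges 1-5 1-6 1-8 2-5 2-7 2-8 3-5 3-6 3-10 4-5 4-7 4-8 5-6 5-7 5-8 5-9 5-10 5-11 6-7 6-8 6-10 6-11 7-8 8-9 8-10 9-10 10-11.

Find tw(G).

3

A width-3 tree decomposition is:
Bags: B1 = {5, 6, 7, 8}  B2 = {5, 6, 8, 10}  B3 = {2, 5, 7, 8}  B4 = {1, 5, 6, 8}  B5 = {3, 5, 6, 10}  B6 = {5, 8, 9, 10}  B7 = {5, 6, 10, 11}  B8 = {4, 5, 7, 8}
Tree: B1–B2, B1–B3, B1–B4, B2–B5, B2–B6, B2–B7, B1–B8
The largest bag has 4 vertices, giving width 3; this decomposition certifies tw(G) ≤ 3. For the lower bound, the 4 vertices {5, 8, 9, 10} are pairwise adjacent, and any tree decomposition puts a clique entirely inside one bag — forcing width ≥ 3. The upper and lower bounds meet at 3, so that is the treewidth.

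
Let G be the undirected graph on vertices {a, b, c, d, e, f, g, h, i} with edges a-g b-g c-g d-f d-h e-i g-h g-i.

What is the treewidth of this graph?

A width-1 tree decomposition is:
Bags: B1 = {c, g}  B2 = {g, i}  B3 = {g, h}  B4 = {d, h}  B5 = {a, g}  B6 = {b, g}  B7 = {e, i}  B8 = {d, f}
Tree: B1–B2, B2–B3, B3–B4, B2–B5, B1–B6, B2–B7, B4–B8
Every bag has size at most 2, so the width is 2 − 1 = 1 and tw(G) ≤ 1. Any graph with an edge has treewidth ≥ 1, and G has the edge g–c. The upper and lower bounds meet at 1, so that is the treewidth.

1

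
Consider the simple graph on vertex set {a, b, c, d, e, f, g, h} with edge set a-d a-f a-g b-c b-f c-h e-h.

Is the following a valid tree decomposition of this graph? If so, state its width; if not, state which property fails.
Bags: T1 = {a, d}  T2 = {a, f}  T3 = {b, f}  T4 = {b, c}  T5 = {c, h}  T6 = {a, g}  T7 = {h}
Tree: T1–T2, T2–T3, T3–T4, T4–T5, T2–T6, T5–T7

No — vertex e appears in no bag.

A tree decomposition must satisfy three properties: every vertex lies in some bag; for every edge, both endpoints lie together in some bag; and for every vertex, the bags containing it form a connected subtree. Here vertex e appears in no bag, so the decomposition is invalid.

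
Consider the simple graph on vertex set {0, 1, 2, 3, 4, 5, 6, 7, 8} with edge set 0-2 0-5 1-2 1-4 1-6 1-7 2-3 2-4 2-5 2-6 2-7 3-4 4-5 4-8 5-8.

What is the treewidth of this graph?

A width-2 tree decomposition is:
Bags: B1 = {2, 4, 5}  B2 = {4, 5, 8}  B3 = {1, 2, 4}  B4 = {1, 2, 6}  B5 = {0, 2, 5}  B6 = {2, 3, 4}  B7 = {1, 2, 7}
Tree: B1–B2, B1–B3, B3–B4, B1–B5, B3–B6, B3–B7
The largest bag has 3 vertices, giving width 2; this decomposition certifies tw(G) ≤ 2. Conversely, {4, 5, 8} is a clique of size 3, and the vertices of any clique must share a bag in every tree decomposition; so some bag has ≥ 3 vertices and tw(G) ≥ 2. Combining the bounds, tw(G) = 2.

2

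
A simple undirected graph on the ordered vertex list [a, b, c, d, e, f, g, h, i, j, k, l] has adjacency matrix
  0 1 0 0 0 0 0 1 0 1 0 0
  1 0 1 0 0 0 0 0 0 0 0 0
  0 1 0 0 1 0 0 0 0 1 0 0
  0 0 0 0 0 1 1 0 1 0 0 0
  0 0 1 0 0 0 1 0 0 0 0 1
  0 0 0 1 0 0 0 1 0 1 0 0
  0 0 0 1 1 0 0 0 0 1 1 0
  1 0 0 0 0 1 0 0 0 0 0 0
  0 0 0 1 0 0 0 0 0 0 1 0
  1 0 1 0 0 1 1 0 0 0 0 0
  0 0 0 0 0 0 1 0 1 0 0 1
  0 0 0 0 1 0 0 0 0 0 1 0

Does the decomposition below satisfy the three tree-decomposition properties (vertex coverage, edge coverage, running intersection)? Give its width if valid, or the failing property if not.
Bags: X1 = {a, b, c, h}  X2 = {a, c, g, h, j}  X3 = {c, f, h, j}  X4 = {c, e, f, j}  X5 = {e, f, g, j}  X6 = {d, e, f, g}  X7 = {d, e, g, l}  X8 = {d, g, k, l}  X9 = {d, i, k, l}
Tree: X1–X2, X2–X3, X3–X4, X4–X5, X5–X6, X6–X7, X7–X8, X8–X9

No — bags containing vertex g are not connected in the tree.

A tree decomposition must satisfy three properties: every vertex lies in some bag; for every edge, both endpoints lie together in some bag; and for every vertex, the bags containing it form a connected subtree. Here bags containing vertex g are not connected in the tree, so the decomposition is invalid.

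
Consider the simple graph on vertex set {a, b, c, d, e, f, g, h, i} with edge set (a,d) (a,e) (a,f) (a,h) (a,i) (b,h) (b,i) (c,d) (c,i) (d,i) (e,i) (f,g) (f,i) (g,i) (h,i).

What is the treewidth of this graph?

A width-2 tree decomposition is:
Bags: B1 = {a, f, i}  B2 = {a, d, i}  B3 = {f, g, i}  B4 = {a, h, i}  B5 = {a, e, i}  B6 = {c, d, i}  B7 = {b, h, i}
Tree: B1–B2, B1–B3, B1–B4, B1–B5, B2–B6, B4–B7
Each bag holds 3 vertices, so the decomposition has width 2, which upper-bounds the treewidth. On the other hand G contains the 3-clique {f, g, i}. A clique must lie in a single bag of any decomposition, so no decomposition can have width below 2. Combining the bounds, tw(G) = 2.

2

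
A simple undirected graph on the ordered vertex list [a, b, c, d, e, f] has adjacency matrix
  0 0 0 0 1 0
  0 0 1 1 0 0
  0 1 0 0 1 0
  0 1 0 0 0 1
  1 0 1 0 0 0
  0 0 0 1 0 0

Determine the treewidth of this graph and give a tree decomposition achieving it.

Every bag has size at most 2, so the width is 2 − 1 = 1 and tw(G) ≤ 1. Any graph with an edge has treewidth ≥ 1, and G has the edge a–e. Therefore the treewidth is 1.

Treewidth 1.
One optimal decomposition is:
Bags: B1 = {a, e}  B2 = {c, e}  B3 = {b, c}  B4 = {b, d}  B5 = {d, f}
Tree: B1–B2, B2–B3, B3–B4, B4–B5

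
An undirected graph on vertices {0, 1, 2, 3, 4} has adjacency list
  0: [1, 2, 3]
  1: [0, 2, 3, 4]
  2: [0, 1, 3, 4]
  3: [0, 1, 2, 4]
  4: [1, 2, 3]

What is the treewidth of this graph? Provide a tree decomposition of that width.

The largest bag has 4 vertices, giving width 3; this decomposition certifies tw(G) ≤ 3. Conversely, {0, 1, 2, 3} is a clique of size 4, and the vertices of any clique must share a bag in every tree decomposition; so some bag has ≥ 4 vertices and tw(G) ≥ 3. The upper and lower bounds meet at 3, so that is the treewidth.

Treewidth 3.
Bags: B1 = {1, 2, 3, 4}  B2 = {0, 1, 2, 3}
Tree: B1–B2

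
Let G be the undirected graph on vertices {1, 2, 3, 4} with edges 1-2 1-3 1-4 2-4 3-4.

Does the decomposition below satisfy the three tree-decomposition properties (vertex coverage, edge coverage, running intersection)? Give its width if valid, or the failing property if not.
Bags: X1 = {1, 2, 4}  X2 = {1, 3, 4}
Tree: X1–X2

Yes; width 2.

Every vertex of G appears in some bag (union = {1, 2, 3, 4}); every edge is covered by a bag; and for each vertex v the set of bags containing v is connected in the bag tree. The decomposition is therefore valid. The largest bag has 3 vertices, so the width is 2.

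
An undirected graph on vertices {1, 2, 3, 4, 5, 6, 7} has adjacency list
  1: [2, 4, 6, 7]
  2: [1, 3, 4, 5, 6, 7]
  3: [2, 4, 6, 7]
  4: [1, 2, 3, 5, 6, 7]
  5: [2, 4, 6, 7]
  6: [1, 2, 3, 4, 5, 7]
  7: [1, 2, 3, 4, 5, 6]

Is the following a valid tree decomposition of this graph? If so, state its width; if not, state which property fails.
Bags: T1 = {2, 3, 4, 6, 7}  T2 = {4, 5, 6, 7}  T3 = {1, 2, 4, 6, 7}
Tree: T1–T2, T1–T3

No — edge (2,5) lies in no bag.

A tree decomposition must satisfy three properties: every vertex lies in some bag; for every edge, both endpoints lie together in some bag; and for every vertex, the bags containing it form a connected subtree. Here edge (2,5) lies in no bag, so the decomposition is invalid.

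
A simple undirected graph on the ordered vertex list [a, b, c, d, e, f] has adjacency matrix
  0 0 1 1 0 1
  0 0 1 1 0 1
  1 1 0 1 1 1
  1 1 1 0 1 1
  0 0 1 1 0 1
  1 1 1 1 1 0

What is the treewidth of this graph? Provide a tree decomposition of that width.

Every bag has size at most 4, so the width is 4 − 1 = 3 and tw(G) ≤ 3. For the lower bound, the 4 vertices {c, d, e, f} are pairwise adjacent, and any tree decomposition puts a clique entirely inside one bag — forcing width ≥ 3. Hence tw(G) = 3 exactly.

Treewidth 3.
One optimal decomposition is:
Bags: B1 = {a, c, d, f}  B2 = {b, c, d, f}  B3 = {c, d, e, f}
Tree: B1–B2, B2–B3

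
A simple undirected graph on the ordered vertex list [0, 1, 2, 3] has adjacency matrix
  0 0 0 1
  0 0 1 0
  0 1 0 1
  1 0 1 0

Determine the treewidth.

A width-1 tree decomposition is:
Bags: B1 = {1, 2}  B2 = {2, 3}  B3 = {0, 3}
Tree: B1–B2, B2–B3
The largest bag has 2 vertices, giving width 1; this decomposition certifies tw(G) ≤ 1. G has an edge, so its treewidth is at least 1. The upper and lower bounds meet at 1, so that is the treewidth.

1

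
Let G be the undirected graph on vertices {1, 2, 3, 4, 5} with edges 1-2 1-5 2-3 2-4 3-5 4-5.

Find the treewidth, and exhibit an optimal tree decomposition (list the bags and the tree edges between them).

Each bag holds 3 vertices, so the decomposition has width 2, which upper-bounds the treewidth. For the lower bound, G contains the cycle 2–3–5–1–2, so G is not a forest; only forests have treewidth ≤ 1, hence tw(G) ≥ 2. Combining the bounds, tw(G) = 2.

Treewidth 2.
Bags: B1 = {2, 3, 5}  B2 = {1, 2, 5}  B3 = {2, 4, 5}
Tree: B1–B2, B2–B3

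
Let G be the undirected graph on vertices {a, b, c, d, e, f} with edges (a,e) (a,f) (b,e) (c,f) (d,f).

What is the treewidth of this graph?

A width-1 tree decomposition is:
Bags: B1 = {a, f}  B2 = {d, f}  B3 = {a, e}  B4 = {c, f}  B5 = {b, e}
Tree: B1–B2, B1–B3, B1–B4, B3–B5
Each bag holds 2 vertices, so the decomposition has width 1, which upper-bounds the treewidth. G has an edge, so its treewidth is at least 1. Combining the bounds, tw(G) = 1.

1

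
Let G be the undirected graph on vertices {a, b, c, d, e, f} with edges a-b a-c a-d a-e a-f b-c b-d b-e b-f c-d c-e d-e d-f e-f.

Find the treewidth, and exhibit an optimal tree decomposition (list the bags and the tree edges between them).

The largest bag has 5 vertices, giving width 4; this decomposition certifies tw(G) ≤ 4. For the lower bound, the 5 vertices {a, b, c, d, e} are pairwise adjacent, and any tree decomposition puts a clique entirely inside one bag — forcing width ≥ 4. The upper and lower bounds meet at 4, so that is the treewidth.

Treewidth 4.
One optimal decomposition is:
Bags: B1 = {a, b, c, d, e}  B2 = {a, b, d, e, f}
Tree: B1–B2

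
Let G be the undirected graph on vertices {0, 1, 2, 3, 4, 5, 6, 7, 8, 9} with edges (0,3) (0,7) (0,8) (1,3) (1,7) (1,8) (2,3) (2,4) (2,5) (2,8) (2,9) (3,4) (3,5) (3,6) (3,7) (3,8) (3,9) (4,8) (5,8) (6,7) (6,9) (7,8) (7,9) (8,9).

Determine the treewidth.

A width-3 tree decomposition is:
Bags: B1 = {3, 7, 8, 9}  B2 = {3, 6, 7, 9}  B3 = {2, 3, 8, 9}  B4 = {2, 3, 5, 8}  B5 = {1, 3, 7, 8}  B6 = {0, 3, 7, 8}  B7 = {2, 3, 4, 8}
Tree: B1–B2, B1–B3, B3–B4, B1–B5, B5–B6, B3–B7
Every bag has size at most 4, so the width is 4 − 1 = 3 and tw(G) ≤ 3. On the other hand G contains the 4-clique {0, 3, 7, 8}. A clique must lie in a single bag of any decomposition, so no decomposition can have width below 3. Combining the bounds, tw(G) = 3.

3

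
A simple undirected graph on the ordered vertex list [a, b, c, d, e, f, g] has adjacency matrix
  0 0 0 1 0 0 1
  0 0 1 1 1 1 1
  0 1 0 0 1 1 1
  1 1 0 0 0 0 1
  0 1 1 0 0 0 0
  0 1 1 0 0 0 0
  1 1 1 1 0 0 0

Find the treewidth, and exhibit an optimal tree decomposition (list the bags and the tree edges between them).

Treewidth 2.
One such decomposition:
Bags: B1 = {b, c, f}  B2 = {b, c, g}  B3 = {b, d, g}  B4 = {b, c, e}  B5 = {a, d, g}
Tree: B1–B2, B2–B3, B2–B4, B3–B5

Each bag holds 3 vertices, so the decomposition has width 2, which upper-bounds the treewidth. For the lower bound, the 3 vertices {a, d, g} are pairwise adjacent, and any tree decomposition puts a clique entirely inside one bag — forcing width ≥ 2. Therefore the treewidth is 2.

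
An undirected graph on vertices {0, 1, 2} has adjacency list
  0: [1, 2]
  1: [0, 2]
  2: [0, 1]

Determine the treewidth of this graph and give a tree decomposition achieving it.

A single bag containing all 3 vertices is trivially a valid decomposition of width 2. On the other hand G contains the 3-clique {0, 1, 2}. A clique must lie in a single bag of any decomposition, so no decomposition can have width below 2. Therefore the treewidth is 2.

Treewidth 2.
One such decomposition:
Bags: B1 = {0, 1, 2}
Tree: (single bag)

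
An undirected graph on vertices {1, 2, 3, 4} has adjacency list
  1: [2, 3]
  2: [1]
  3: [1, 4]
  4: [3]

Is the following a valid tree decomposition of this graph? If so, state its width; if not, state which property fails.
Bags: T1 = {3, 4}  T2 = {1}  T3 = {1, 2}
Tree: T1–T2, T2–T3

A tree decomposition must satisfy three properties: every vertex lies in some bag; for every edge, both endpoints lie together in some bag; and for every vertex, the bags containing it form a connected subtree. Here edge (3,1) lies in no bag, so the decomposition is invalid.

No — edge (3,1) lies in no bag.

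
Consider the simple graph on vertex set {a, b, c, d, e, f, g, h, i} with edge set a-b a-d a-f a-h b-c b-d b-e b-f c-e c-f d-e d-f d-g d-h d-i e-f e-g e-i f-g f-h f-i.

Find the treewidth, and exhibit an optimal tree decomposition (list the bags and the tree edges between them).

Every bag has size at most 4, so the width is 4 − 1 = 3 and tw(G) ≤ 3. Conversely, {d, e, f, g} is a clique of size 4, and the vertices of any clique must share a bag in every tree decomposition; so some bag has ≥ 4 vertices and tw(G) ≥ 3. The upper and lower bounds meet at 3, so that is the treewidth.

Treewidth 3.
One optimal decomposition is:
Bags: B1 = {b, d, e, f}  B2 = {a, b, d, f}  B3 = {d, e, f, i}  B4 = {d, e, f, g}  B5 = {a, d, f, h}  B6 = {b, c, e, f}
Tree: B1–B2, B1–B3, B1–B4, B2–B5, B1–B6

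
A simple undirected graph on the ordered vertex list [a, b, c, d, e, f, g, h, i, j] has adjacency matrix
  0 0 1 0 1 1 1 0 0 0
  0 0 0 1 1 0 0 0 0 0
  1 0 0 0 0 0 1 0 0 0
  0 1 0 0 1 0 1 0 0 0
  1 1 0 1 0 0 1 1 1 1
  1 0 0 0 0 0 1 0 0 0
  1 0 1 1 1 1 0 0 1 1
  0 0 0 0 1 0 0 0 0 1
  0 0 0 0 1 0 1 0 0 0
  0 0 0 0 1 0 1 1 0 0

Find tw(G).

2

A width-2 tree decomposition is:
Bags: B1 = {a, e, g}  B2 = {a, f, g}  B3 = {e, g, i}  B4 = {d, e, g}  B5 = {e, g, j}  B6 = {a, c, g}  B7 = {b, d, e}  B8 = {e, h, j}
Tree: B1–B2, B1–B3, B1–B4, B3–B5, B2–B6, B4–B7, B5–B8
The largest bag has 3 vertices, giving width 2; this decomposition certifies tw(G) ≤ 2. For the lower bound, the 3 vertices {d, e, g} are pairwise adjacent, and any tree decomposition puts a clique entirely inside one bag — forcing width ≥ 2. The upper and lower bounds meet at 2, so that is the treewidth.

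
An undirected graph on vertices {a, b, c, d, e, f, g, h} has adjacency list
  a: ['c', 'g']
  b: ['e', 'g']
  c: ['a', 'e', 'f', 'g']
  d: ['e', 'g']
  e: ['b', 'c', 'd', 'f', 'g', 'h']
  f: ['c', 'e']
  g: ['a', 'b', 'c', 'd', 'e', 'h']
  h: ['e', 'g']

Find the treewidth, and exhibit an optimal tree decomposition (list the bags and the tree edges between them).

Treewidth 2.
Bags: B1 = {e, g, h}  B2 = {c, e, g}  B3 = {b, e, g}  B4 = {d, e, g}  B5 = {a, c, g}  B6 = {c, e, f}
Tree: B1–B2, B2–B3, B3–B4, B2–B5, B2–B6

Each bag holds 3 vertices, so the decomposition has width 2, which upper-bounds the treewidth. Conversely, {d, e, g} is a clique of size 3, and the vertices of any clique must share a bag in every tree decomposition; so some bag has ≥ 3 vertices and tw(G) ≥ 2. Hence tw(G) = 2 exactly.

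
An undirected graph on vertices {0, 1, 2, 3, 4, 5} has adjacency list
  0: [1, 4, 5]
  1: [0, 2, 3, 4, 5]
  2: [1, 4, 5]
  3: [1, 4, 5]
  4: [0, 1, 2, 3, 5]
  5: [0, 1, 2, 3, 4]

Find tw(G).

3

A width-3 tree decomposition is:
Bags: B1 = {1, 2, 4, 5}  B2 = {0, 1, 4, 5}  B3 = {1, 3, 4, 5}
Tree: B1–B2, B2–B3
Each bag holds 4 vertices, so the decomposition has width 3, which upper-bounds the treewidth. For the lower bound, the 4 vertices {0, 1, 4, 5} are pairwise adjacent, and any tree decomposition puts a clique entirely inside one bag — forcing width ≥ 3. Hence tw(G) = 3 exactly.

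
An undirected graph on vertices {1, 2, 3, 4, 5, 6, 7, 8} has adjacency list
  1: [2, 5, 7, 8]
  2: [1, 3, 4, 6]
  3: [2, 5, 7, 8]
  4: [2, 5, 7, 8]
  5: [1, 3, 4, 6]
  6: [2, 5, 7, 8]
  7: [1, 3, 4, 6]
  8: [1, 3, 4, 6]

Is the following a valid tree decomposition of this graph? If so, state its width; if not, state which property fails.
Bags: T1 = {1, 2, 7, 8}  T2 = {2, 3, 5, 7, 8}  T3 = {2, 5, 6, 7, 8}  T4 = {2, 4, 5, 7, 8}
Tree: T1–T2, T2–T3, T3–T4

No — edge (5,1) lies in no bag.

A tree decomposition must satisfy three properties: every vertex lies in some bag; for every edge, both endpoints lie together in some bag; and for every vertex, the bags containing it form a connected subtree. Here edge (5,1) lies in no bag, so the decomposition is invalid.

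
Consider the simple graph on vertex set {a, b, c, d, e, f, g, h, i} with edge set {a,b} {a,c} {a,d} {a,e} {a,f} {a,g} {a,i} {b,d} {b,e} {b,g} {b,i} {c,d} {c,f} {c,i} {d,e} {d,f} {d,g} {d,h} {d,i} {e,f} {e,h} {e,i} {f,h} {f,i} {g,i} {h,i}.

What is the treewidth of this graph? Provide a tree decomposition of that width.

Each bag holds 5 vertices, so the decomposition has width 4, which upper-bounds the treewidth. For the lower bound, the 5 vertices {d, e, f, h, i} are pairwise adjacent, and any tree decomposition puts a clique entirely inside one bag — forcing width ≥ 4. The upper and lower bounds meet at 4, so that is the treewidth.

Treewidth 4.
One optimal decomposition is:
Bags: B1 = {a, d, e, f, i}  B2 = {a, c, d, f, i}  B3 = {a, b, d, e, i}  B4 = {d, e, f, h, i}  B5 = {a, b, d, g, i}
Tree: B1–B2, B1–B3, B1–B4, B3–B5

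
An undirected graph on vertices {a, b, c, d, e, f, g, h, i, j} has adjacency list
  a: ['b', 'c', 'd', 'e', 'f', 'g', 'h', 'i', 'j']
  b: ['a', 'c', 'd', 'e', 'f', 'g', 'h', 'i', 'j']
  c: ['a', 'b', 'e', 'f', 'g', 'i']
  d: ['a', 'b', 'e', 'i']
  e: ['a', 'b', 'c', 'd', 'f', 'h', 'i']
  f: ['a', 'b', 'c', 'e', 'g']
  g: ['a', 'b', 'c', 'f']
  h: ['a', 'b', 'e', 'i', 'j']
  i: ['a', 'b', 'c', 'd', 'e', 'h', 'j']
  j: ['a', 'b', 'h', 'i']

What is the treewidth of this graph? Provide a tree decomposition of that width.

Each bag holds 5 vertices, so the decomposition has width 4, which upper-bounds the treewidth. On the other hand G contains the 5-clique {a, b, c, f, g}. A clique must lie in a single bag of any decomposition, so no decomposition can have width below 4. Combining the bounds, tw(G) = 4.

Treewidth 4.
One optimal decomposition is:
Bags: B1 = {a, b, c, e, i}  B2 = {a, b, d, e, i}  B3 = {a, b, e, h, i}  B4 = {a, b, h, i, j}  B5 = {a, b, c, e, f}  B6 = {a, b, c, f, g}
Tree: B1–B2, B2–B3, B3–B4, B1–B5, B5–B6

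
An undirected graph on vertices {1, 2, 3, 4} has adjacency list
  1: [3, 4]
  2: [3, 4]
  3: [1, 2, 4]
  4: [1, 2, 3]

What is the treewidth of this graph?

A width-2 tree decomposition is:
Bags: B1 = {1, 3, 4}  B2 = {2, 3, 4}
Tree: B1–B2
The largest bag has 3 vertices, giving width 2; this decomposition certifies tw(G) ≤ 2. On the other hand G contains the 3-clique {1, 3, 4}. A clique must lie in a single bag of any decomposition, so no decomposition can have width below 2. Hence tw(G) = 2 exactly.

2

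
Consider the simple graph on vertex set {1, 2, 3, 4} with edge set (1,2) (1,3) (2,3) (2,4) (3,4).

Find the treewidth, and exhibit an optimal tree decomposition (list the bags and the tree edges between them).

The largest bag has 3 vertices, giving width 2; this decomposition certifies tw(G) ≤ 2. For the lower bound, the 3 vertices {1, 2, 3} are pairwise adjacent, and any tree decomposition puts a clique entirely inside one bag — forcing width ≥ 2. Combining the bounds, tw(G) = 2.

Treewidth 2.
One optimal decomposition is:
Bags: B1 = {1, 2, 3}  B2 = {2, 3, 4}
Tree: B1–B2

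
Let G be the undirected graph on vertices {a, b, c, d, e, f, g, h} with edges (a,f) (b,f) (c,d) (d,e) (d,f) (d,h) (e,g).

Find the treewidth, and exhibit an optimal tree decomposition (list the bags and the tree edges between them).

The largest bag has 2 vertices, giving width 1; this decomposition certifies tw(G) ≤ 1. G has an edge, so its treewidth is at least 1. Combining the bounds, tw(G) = 1.

Treewidth 1.
One such decomposition:
Bags: B1 = {d, f}  B2 = {d, h}  B3 = {a, f}  B4 = {c, d}  B5 = {b, f}  B6 = {d, e}  B7 = {e, g}
Tree: B1–B2, B1–B3, B2–B4, B3–B5, B2–B6, B6–B7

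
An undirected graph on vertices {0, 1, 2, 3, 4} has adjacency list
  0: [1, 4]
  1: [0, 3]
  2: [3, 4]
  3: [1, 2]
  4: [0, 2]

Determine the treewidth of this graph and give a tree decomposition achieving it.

Treewidth 2.
Bags: B1 = {2, 3, 4}  B2 = {1, 3, 4}  B3 = {0, 1, 4}
Tree: B1–B2, B2–B3

Every bag has size at most 3, so the width is 3 − 1 = 2 and tw(G) ≤ 2. The edges 4–2–3–1–0–4 form a cycle, so G is not a tree and its treewidth is at least 2. Therefore the treewidth is 2.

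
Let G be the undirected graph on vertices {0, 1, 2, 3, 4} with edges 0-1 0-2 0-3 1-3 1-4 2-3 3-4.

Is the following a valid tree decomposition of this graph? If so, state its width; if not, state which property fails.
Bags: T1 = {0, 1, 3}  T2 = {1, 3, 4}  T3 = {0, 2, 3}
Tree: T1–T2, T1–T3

Vertex coverage: the bags together contain {0, 1, 2, 3, 4}, the full vertex set. Edge coverage: each edge of G has both endpoints in at least one bag. Running intersection: for every vertex, the bags containing it form a connected subtree. All three properties hold, so this is a valid tree decomposition of width max|bag| − 1 = 2, and hence tw(G) ≤ 2.

Yes; width 2.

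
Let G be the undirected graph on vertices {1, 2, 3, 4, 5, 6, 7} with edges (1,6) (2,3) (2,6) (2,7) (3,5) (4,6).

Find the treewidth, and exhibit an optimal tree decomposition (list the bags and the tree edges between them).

Treewidth 1.
One optimal decomposition is:
Bags: B1 = {2, 7}  B2 = {2, 6}  B3 = {1, 6}  B4 = {4, 6}  B5 = {2, 3}  B6 = {3, 5}
Tree: B1–B2, B2–B3, B2–B4, B2–B5, B5–B6

Each bag holds 2 vertices, so the decomposition has width 1, which upper-bounds the treewidth. Any graph with an edge has treewidth ≥ 1, and G has the edge 2–7. Therefore the treewidth is 1.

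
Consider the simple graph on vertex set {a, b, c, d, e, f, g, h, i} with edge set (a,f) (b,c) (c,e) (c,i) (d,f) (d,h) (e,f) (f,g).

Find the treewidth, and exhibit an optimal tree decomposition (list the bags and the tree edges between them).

Treewidth 1.
One optimal decomposition is:
Bags: B1 = {d, f}  B2 = {f, g}  B3 = {e, f}  B4 = {c, e}  B5 = {c, i}  B6 = {a, f}  B7 = {d, h}  B8 = {b, c}
Tree: B1–B2, B1–B3, B3–B4, B4–B5, B3–B6, B1–B7, B4–B8

The largest bag has 2 vertices, giving width 1; this decomposition certifies tw(G) ≤ 1. Since G has at least one edge (e.g. f–d), it is not an edgeless graph, so tw(G) ≥ 1. The upper and lower bounds meet at 1, so that is the treewidth.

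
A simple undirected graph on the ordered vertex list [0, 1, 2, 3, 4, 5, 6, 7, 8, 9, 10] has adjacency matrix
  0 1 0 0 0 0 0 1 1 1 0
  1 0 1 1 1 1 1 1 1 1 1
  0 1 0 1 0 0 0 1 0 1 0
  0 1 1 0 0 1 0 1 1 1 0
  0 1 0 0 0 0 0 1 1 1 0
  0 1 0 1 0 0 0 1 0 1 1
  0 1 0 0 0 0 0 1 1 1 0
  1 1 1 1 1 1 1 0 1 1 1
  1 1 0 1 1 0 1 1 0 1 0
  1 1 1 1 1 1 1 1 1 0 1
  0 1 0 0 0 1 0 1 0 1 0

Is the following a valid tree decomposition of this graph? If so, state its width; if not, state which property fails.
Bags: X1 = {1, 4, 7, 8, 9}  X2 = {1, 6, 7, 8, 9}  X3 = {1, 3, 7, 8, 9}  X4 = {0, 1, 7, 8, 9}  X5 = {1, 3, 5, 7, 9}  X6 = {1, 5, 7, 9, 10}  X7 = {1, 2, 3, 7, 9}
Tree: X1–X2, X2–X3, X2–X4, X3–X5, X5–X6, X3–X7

Yes; width 4.

Vertex coverage: the bags together contain {0, 1, 2, 3, 4, 5, 6, 7, 8, 9, 10}, the full vertex set. Edge coverage: each edge of G has both endpoints in at least one bag. Running intersection: for every vertex, the bags containing it form a connected subtree. All three properties hold, so this is a valid tree decomposition of width max|bag| − 1 = 4, and hence tw(G) ≤ 4.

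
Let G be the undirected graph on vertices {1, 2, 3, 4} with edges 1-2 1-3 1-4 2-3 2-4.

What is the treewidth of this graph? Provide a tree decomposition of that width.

Treewidth 2.
One optimal decomposition is:
Bags: B1 = {1, 2, 4}  B2 = {1, 2, 3}
Tree: B1–B2

Each bag holds 3 vertices, so the decomposition has width 2, which upper-bounds the treewidth. Conversely, {1, 2, 3} is a clique of size 3, and the vertices of any clique must share a bag in every tree decomposition; so some bag has ≥ 3 vertices and tw(G) ≥ 2. Hence tw(G) = 2 exactly.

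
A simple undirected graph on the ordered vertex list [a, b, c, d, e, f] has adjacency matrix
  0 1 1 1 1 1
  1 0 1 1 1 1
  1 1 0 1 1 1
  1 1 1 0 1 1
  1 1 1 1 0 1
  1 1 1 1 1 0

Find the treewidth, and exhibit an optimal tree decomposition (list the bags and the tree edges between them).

A single bag containing all 6 vertices is trivially a valid decomposition of width 5. On the other hand G contains the 6-clique {a, b, c, d, e, f}. A clique must lie in a single bag of any decomposition, so no decomposition can have width below 5. The upper and lower bounds meet at 5, so that is the treewidth.

Treewidth 5.
One optimal decomposition is:
Bags: B1 = {a, b, c, d, e, f}
Tree: (single bag)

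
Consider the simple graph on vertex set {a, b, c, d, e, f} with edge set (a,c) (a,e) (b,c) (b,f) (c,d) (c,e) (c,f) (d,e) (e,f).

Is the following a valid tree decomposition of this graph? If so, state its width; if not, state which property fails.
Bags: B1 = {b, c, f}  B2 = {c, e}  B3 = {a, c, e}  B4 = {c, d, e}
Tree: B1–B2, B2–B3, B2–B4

No — edge (f,e) lies in no bag.

A tree decomposition must satisfy three properties: every vertex lies in some bag; for every edge, both endpoints lie together in some bag; and for every vertex, the bags containing it form a connected subtree. Here edge (f,e) lies in no bag, so the decomposition is invalid.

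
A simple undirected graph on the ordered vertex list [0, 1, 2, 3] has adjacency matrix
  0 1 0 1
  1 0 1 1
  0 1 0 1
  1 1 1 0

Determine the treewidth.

A width-2 tree decomposition is:
Bags: B1 = {0, 1, 3}  B2 = {1, 2, 3}
Tree: B1–B2
Every bag has size at most 3, so the width is 3 − 1 = 2 and tw(G) ≤ 2. On the other hand G contains the 3-clique {0, 1, 3}. A clique must lie in a single bag of any decomposition, so no decomposition can have width below 2. Hence tw(G) = 2 exactly.

2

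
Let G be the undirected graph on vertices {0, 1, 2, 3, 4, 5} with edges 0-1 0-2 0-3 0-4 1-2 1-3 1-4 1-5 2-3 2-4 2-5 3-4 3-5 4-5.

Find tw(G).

4

A width-4 tree decomposition is:
Bags: B1 = {1, 2, 3, 4, 5}  B2 = {0, 1, 2, 3, 4}
Tree: B1–B2
Every bag has size at most 5, so the width is 5 − 1 = 4 and tw(G) ≤ 4. On the other hand G contains the 5-clique {0, 1, 2, 3, 4}. A clique must lie in a single bag of any decomposition, so no decomposition can have width below 4. Therefore the treewidth is 4.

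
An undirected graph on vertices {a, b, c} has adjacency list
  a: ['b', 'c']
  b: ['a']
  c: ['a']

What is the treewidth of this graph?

1

A width-1 tree decomposition is:
Bags: B1 = {a, c}  B2 = {a, b}
Tree: B1–B2
Each bag holds 2 vertices, so the decomposition has width 1, which upper-bounds the treewidth. G has an edge, so its treewidth is at least 1. Therefore the treewidth is 1.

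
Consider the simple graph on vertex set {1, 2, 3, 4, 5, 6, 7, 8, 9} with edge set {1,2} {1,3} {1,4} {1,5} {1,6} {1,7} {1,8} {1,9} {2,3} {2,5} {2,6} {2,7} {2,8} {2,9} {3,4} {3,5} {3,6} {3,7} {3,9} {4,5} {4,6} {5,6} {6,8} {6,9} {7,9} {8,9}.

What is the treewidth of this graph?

A width-4 tree decomposition is:
Bags: B1 = {1, 2, 3, 5, 6}  B2 = {1, 2, 3, 6, 9}  B3 = {1, 2, 6, 8, 9}  B4 = {1, 2, 3, 7, 9}  B5 = {1, 3, 4, 5, 6}
Tree: B1–B2, B2–B3, B2–B4, B1–B5
The largest bag has 5 vertices, giving width 4; this decomposition certifies tw(G) ≤ 4. Conversely, {1, 2, 6, 8, 9} is a clique of size 5, and the vertices of any clique must share a bag in every tree decomposition; so some bag has ≥ 5 vertices and tw(G) ≥ 4. Combining the bounds, tw(G) = 4.

4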